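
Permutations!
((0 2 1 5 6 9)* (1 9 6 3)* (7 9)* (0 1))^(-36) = ((0 2 7 9 1 5 3))^(-36) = (0 3 5 1 9 7 2)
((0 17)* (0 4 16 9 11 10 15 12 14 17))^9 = ((4 16 9 11 10 15 12 14 17))^9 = (17)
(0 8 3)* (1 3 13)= [8, 3, 2, 0, 4, 5, 6, 7, 13, 9, 10, 11, 12, 1]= (0 8 13 1 3)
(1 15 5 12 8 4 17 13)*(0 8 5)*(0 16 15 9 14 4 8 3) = (0 3)(1 9 14 4 17 13)(5 12)(15 16) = [3, 9, 2, 0, 17, 12, 6, 7, 8, 14, 10, 11, 5, 1, 4, 16, 15, 13]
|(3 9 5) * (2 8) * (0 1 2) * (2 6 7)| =6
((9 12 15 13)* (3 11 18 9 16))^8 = (18)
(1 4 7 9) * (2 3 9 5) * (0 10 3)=(0 10 3 9 1 4 7 5 2)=[10, 4, 0, 9, 7, 2, 6, 5, 8, 1, 3]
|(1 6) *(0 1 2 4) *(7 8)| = |(0 1 6 2 4)(7 8)| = 10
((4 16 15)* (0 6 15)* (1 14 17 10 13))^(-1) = (0 16 4 15 6)(1 13 10 17 14)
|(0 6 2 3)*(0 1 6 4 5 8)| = 4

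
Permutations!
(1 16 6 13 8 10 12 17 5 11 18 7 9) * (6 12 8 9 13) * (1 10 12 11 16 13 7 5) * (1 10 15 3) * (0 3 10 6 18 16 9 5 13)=[3, 0, 2, 1, 4, 9, 18, 7, 12, 15, 8, 16, 17, 5, 14, 10, 11, 6, 13]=(0 3 1)(5 9 15 10 8 12 17 6 18 13)(11 16)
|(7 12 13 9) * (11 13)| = |(7 12 11 13 9)| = 5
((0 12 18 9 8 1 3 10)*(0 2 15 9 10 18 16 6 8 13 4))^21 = (0 18)(1 13)(2 16)(3 4)(6 15)(8 9)(10 12)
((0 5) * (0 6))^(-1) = ((0 5 6))^(-1) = (0 6 5)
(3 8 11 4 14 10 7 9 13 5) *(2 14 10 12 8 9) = [0, 1, 14, 9, 10, 3, 6, 2, 11, 13, 7, 4, 8, 5, 12] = (2 14 12 8 11 4 10 7)(3 9 13 5)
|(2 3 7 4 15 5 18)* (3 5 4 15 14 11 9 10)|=24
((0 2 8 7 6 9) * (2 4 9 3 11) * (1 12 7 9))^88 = (12)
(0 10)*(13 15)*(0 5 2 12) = (0 10 5 2 12)(13 15) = [10, 1, 12, 3, 4, 2, 6, 7, 8, 9, 5, 11, 0, 15, 14, 13]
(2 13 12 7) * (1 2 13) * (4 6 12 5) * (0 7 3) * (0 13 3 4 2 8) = (0 7 3 13 5 2 1 8)(4 6 12) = [7, 8, 1, 13, 6, 2, 12, 3, 0, 9, 10, 11, 4, 5]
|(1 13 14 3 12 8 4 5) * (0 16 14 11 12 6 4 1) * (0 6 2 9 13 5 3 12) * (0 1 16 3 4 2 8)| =42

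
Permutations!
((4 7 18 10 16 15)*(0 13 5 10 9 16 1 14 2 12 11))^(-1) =(0 11 12 2 14 1 10 5 13)(4 15 16 9 18 7)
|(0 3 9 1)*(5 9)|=|(0 3 5 9 1)|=5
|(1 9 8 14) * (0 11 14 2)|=|(0 11 14 1 9 8 2)|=7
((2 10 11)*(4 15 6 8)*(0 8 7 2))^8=(0 11 10 2 7 6 15 4 8)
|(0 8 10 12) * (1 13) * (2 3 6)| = |(0 8 10 12)(1 13)(2 3 6)| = 12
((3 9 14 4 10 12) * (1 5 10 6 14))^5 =(1 9 3 12 10 5)(4 14 6)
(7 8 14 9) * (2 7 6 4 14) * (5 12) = [0, 1, 7, 3, 14, 12, 4, 8, 2, 6, 10, 11, 5, 13, 9] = (2 7 8)(4 14 9 6)(5 12)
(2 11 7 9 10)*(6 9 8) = (2 11 7 8 6 9 10) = [0, 1, 11, 3, 4, 5, 9, 8, 6, 10, 2, 7]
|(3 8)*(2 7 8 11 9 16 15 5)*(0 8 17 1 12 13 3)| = |(0 8)(1 12 13 3 11 9 16 15 5 2 7 17)| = 12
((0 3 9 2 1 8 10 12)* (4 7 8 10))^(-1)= ((0 3 9 2 1 10 12)(4 7 8))^(-1)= (0 12 10 1 2 9 3)(4 8 7)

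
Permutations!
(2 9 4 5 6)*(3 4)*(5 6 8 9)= (2 5 8 9 3 4 6)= [0, 1, 5, 4, 6, 8, 2, 7, 9, 3]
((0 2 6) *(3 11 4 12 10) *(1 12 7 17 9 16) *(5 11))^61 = ((0 2 6)(1 12 10 3 5 11 4 7 17 9 16))^61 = (0 2 6)(1 4 12 7 10 17 3 9 5 16 11)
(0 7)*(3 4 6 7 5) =(0 5 3 4 6 7) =[5, 1, 2, 4, 6, 3, 7, 0]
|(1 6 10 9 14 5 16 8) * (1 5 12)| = |(1 6 10 9 14 12)(5 16 8)| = 6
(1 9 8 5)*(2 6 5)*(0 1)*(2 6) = (0 1 9 8 6 5) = [1, 9, 2, 3, 4, 0, 5, 7, 6, 8]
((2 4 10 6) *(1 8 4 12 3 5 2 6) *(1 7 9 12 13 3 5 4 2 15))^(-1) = ((1 8 2 13 3 4 10 7 9 12 5 15))^(-1) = (1 15 5 12 9 7 10 4 3 13 2 8)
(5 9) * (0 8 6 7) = (0 8 6 7)(5 9) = [8, 1, 2, 3, 4, 9, 7, 0, 6, 5]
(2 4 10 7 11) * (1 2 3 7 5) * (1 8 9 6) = (1 2 4 10 5 8 9 6)(3 7 11) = [0, 2, 4, 7, 10, 8, 1, 11, 9, 6, 5, 3]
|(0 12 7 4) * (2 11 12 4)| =4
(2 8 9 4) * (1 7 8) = (1 7 8 9 4 2) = [0, 7, 1, 3, 2, 5, 6, 8, 9, 4]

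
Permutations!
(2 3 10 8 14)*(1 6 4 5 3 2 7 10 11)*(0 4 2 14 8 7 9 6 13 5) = (0 4)(1 13 5 3 11)(2 14 9 6)(7 10) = [4, 13, 14, 11, 0, 3, 2, 10, 8, 6, 7, 1, 12, 5, 9]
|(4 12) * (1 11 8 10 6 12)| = 7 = |(1 11 8 10 6 12 4)|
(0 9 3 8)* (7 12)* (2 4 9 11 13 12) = (0 11 13 12 7 2 4 9 3 8) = [11, 1, 4, 8, 9, 5, 6, 2, 0, 3, 10, 13, 7, 12]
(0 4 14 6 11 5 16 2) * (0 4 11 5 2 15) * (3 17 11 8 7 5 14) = [8, 1, 4, 17, 3, 16, 14, 5, 7, 9, 10, 2, 12, 13, 6, 0, 15, 11] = (0 8 7 5 16 15)(2 4 3 17 11)(6 14)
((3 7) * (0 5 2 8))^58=(0 2)(5 8)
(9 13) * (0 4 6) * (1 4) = (0 1 4 6)(9 13) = [1, 4, 2, 3, 6, 5, 0, 7, 8, 13, 10, 11, 12, 9]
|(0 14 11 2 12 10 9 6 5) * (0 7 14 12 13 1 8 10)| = |(0 12)(1 8 10 9 6 5 7 14 11 2 13)| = 22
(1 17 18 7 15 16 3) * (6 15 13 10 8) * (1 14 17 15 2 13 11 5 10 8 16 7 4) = [0, 15, 13, 14, 1, 10, 2, 11, 6, 9, 16, 5, 12, 8, 17, 7, 3, 18, 4] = (1 15 7 11 5 10 16 3 14 17 18 4)(2 13 8 6)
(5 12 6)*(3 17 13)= (3 17 13)(5 12 6)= [0, 1, 2, 17, 4, 12, 5, 7, 8, 9, 10, 11, 6, 3, 14, 15, 16, 13]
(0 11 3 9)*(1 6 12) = (0 11 3 9)(1 6 12) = [11, 6, 2, 9, 4, 5, 12, 7, 8, 0, 10, 3, 1]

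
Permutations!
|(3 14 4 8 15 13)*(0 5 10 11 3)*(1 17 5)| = 12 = |(0 1 17 5 10 11 3 14 4 8 15 13)|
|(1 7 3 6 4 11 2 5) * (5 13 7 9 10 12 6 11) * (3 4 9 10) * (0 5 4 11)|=8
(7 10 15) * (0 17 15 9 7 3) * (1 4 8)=(0 17 15 3)(1 4 8)(7 10 9)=[17, 4, 2, 0, 8, 5, 6, 10, 1, 7, 9, 11, 12, 13, 14, 3, 16, 15]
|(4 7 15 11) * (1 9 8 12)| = |(1 9 8 12)(4 7 15 11)| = 4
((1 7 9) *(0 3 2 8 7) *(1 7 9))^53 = ((0 3 2 8 9 7 1))^53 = (0 9 3 7 2 1 8)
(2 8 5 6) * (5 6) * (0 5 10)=[5, 1, 8, 3, 4, 10, 2, 7, 6, 9, 0]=(0 5 10)(2 8 6)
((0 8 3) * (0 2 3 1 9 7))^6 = (0 8 1 9 7)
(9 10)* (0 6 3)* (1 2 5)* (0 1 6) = (1 2 5 6 3)(9 10) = [0, 2, 5, 1, 4, 6, 3, 7, 8, 10, 9]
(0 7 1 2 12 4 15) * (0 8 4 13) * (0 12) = (0 7 1 2)(4 15 8)(12 13) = [7, 2, 0, 3, 15, 5, 6, 1, 4, 9, 10, 11, 13, 12, 14, 8]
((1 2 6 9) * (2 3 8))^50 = (1 8 6)(2 9 3)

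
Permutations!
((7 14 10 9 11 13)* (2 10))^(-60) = (2 11 14 9 7 10 13)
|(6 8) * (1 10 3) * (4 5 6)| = |(1 10 3)(4 5 6 8)| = 12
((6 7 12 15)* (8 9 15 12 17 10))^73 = (6 10 15 17 9 7 8)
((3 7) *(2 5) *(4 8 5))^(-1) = ((2 4 8 5)(3 7))^(-1) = (2 5 8 4)(3 7)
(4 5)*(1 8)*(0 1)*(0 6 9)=[1, 8, 2, 3, 5, 4, 9, 7, 6, 0]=(0 1 8 6 9)(4 5)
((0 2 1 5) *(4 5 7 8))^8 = (0 2 1 7 8 4 5) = ((0 2 1 7 8 4 5))^8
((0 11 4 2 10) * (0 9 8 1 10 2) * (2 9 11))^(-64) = (11)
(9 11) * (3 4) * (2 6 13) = (2 6 13)(3 4)(9 11) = [0, 1, 6, 4, 3, 5, 13, 7, 8, 11, 10, 9, 12, 2]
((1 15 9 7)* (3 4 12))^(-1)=((1 15 9 7)(3 4 12))^(-1)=(1 7 9 15)(3 12 4)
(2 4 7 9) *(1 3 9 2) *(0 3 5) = (0 3 9 1 5)(2 4 7) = [3, 5, 4, 9, 7, 0, 6, 2, 8, 1]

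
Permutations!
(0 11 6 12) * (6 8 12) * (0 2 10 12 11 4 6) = (0 4 6)(2 10 12)(8 11) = [4, 1, 10, 3, 6, 5, 0, 7, 11, 9, 12, 8, 2]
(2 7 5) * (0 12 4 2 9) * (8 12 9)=(0 9)(2 7 5 8 12 4)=[9, 1, 7, 3, 2, 8, 6, 5, 12, 0, 10, 11, 4]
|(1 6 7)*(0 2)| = |(0 2)(1 6 7)| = 6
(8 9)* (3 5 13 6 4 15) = (3 5 13 6 4 15)(8 9) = [0, 1, 2, 5, 15, 13, 4, 7, 9, 8, 10, 11, 12, 6, 14, 3]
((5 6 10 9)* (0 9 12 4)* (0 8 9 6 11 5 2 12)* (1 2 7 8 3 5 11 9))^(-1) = ((0 6 10)(1 2 12 4 3 5 9 7 8))^(-1) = (0 10 6)(1 8 7 9 5 3 4 12 2)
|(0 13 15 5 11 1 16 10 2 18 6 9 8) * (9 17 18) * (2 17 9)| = |(0 13 15 5 11 1 16 10 17 18 6 9 8)| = 13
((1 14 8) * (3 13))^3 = ((1 14 8)(3 13))^3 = (14)(3 13)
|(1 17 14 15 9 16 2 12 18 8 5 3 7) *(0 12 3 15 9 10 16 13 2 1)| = 16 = |(0 12 18 8 5 15 10 16 1 17 14 9 13 2 3 7)|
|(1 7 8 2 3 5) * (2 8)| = |(8)(1 7 2 3 5)| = 5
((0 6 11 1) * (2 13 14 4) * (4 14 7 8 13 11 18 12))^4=(0 4)(1 12)(2 6)(7 8 13)(11 18)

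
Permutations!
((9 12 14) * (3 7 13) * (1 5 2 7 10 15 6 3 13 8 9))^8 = (15)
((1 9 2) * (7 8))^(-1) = (1 2 9)(7 8) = ((1 9 2)(7 8))^(-1)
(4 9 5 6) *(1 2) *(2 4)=(1 4 9 5 6 2)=[0, 4, 1, 3, 9, 6, 2, 7, 8, 5]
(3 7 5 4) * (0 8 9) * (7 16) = (0 8 9)(3 16 7 5 4) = [8, 1, 2, 16, 3, 4, 6, 5, 9, 0, 10, 11, 12, 13, 14, 15, 7]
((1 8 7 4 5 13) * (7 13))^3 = ((1 8 13)(4 5 7))^3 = (13)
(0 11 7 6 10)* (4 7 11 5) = (11)(0 5 4 7 6 10) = [5, 1, 2, 3, 7, 4, 10, 6, 8, 9, 0, 11]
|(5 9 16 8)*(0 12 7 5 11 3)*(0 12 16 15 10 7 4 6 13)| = |(0 16 8 11 3 12 4 6 13)(5 9 15 10 7)| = 45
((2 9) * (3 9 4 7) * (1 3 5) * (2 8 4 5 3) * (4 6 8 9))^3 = (9)(6 8) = ((9)(1 2 5)(3 4 7)(6 8))^3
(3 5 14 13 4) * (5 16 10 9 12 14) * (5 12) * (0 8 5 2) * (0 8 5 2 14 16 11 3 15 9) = (0 5 12 16 10)(2 8)(3 11)(4 15 9 14 13) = [5, 1, 8, 11, 15, 12, 6, 7, 2, 14, 0, 3, 16, 4, 13, 9, 10]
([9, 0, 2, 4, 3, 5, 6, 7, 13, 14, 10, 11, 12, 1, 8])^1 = [9, 0, 2, 4, 3, 5, 6, 7, 13, 14, 10, 11, 12, 1, 8]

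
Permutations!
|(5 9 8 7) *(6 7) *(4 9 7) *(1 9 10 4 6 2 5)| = 6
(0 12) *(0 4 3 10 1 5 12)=(1 5 12 4 3 10)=[0, 5, 2, 10, 3, 12, 6, 7, 8, 9, 1, 11, 4]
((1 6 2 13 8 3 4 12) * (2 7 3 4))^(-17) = ((1 6 7 3 2 13 8 4 12))^(-17) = (1 6 7 3 2 13 8 4 12)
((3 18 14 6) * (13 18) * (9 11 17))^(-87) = (3 14 13 6 18) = ((3 13 18 14 6)(9 11 17))^(-87)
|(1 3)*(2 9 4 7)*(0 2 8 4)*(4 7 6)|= 6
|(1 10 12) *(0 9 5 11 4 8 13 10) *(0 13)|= 12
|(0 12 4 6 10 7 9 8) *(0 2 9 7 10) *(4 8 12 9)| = 7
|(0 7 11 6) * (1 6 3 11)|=|(0 7 1 6)(3 11)|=4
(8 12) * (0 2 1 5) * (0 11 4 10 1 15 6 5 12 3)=(0 2 15 6 5 11 4 10 1 12 8 3)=[2, 12, 15, 0, 10, 11, 5, 7, 3, 9, 1, 4, 8, 13, 14, 6]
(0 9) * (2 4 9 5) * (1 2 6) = (0 5 6 1 2 4 9) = [5, 2, 4, 3, 9, 6, 1, 7, 8, 0]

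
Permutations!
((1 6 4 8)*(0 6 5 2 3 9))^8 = (0 9 3 2 5 1 8 4 6)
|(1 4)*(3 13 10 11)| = 4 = |(1 4)(3 13 10 11)|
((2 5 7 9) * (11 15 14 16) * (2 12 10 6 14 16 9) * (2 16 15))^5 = (16)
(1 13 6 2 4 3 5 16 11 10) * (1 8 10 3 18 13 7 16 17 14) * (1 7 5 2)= (1 5 17 14 7 16 11 3 2 4 18 13 6)(8 10)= [0, 5, 4, 2, 18, 17, 1, 16, 10, 9, 8, 3, 12, 6, 7, 15, 11, 14, 13]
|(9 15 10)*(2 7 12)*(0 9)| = 12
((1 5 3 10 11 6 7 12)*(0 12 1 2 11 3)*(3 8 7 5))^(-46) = (0 2 6)(1 7 8 10 3)(5 12 11)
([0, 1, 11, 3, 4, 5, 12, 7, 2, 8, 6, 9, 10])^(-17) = (2 8 9 11)(6 12 10)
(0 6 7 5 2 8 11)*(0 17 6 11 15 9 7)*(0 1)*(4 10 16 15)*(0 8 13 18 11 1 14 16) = [1, 8, 13, 3, 10, 2, 14, 5, 4, 7, 0, 17, 12, 18, 16, 9, 15, 6, 11] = (0 1 8 4 10)(2 13 18 11 17 6 14 16 15 9 7 5)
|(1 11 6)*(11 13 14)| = 5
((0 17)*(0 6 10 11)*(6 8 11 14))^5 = (0 17 8 11)(6 14 10)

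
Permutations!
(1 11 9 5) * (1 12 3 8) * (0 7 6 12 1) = (0 7 6 12 3 8)(1 11 9 5) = [7, 11, 2, 8, 4, 1, 12, 6, 0, 5, 10, 9, 3]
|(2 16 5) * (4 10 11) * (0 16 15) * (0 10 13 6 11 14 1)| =8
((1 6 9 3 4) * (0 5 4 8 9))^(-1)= (0 6 1 4 5)(3 9 8)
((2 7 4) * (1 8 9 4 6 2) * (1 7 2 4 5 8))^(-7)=((4 7 6)(5 8 9))^(-7)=(4 6 7)(5 9 8)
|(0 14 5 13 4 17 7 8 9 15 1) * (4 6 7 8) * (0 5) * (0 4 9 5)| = 12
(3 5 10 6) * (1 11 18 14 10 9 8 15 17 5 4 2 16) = [0, 11, 16, 4, 2, 9, 3, 7, 15, 8, 6, 18, 12, 13, 10, 17, 1, 5, 14] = (1 11 18 14 10 6 3 4 2 16)(5 9 8 15 17)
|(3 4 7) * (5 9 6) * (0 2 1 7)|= |(0 2 1 7 3 4)(5 9 6)|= 6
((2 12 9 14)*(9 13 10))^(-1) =(2 14 9 10 13 12)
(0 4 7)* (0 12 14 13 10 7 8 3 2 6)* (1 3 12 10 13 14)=(14)(0 4 8 12 1 3 2 6)(7 10)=[4, 3, 6, 2, 8, 5, 0, 10, 12, 9, 7, 11, 1, 13, 14]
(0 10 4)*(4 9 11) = (0 10 9 11 4) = [10, 1, 2, 3, 0, 5, 6, 7, 8, 11, 9, 4]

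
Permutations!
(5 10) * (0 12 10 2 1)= (0 12 10 5 2 1)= [12, 0, 1, 3, 4, 2, 6, 7, 8, 9, 5, 11, 10]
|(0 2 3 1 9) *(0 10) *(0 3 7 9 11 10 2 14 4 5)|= 12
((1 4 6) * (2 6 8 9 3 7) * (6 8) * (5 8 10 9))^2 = (1 6 4)(2 9 7 10 3)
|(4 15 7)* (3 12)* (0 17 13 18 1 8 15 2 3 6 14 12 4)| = 24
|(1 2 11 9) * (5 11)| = 5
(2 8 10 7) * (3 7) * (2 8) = (3 7 8 10) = [0, 1, 2, 7, 4, 5, 6, 8, 10, 9, 3]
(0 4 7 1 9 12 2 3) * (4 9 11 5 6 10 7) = (0 9 12 2 3)(1 11 5 6 10 7) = [9, 11, 3, 0, 4, 6, 10, 1, 8, 12, 7, 5, 2]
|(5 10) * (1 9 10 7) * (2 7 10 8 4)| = |(1 9 8 4 2 7)(5 10)| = 6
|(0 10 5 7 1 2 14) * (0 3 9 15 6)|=11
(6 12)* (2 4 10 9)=(2 4 10 9)(6 12)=[0, 1, 4, 3, 10, 5, 12, 7, 8, 2, 9, 11, 6]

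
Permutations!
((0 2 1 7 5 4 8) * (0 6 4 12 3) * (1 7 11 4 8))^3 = ((0 2 7 5 12 3)(1 11 4)(6 8))^3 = (0 5)(2 12)(3 7)(6 8)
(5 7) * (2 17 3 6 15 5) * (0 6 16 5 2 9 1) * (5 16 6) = (0 5 7 9 1)(2 17 3 6 15) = [5, 0, 17, 6, 4, 7, 15, 9, 8, 1, 10, 11, 12, 13, 14, 2, 16, 3]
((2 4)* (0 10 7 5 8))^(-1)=(0 8 5 7 10)(2 4)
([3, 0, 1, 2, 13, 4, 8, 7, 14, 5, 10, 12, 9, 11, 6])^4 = (4 9 11)(5 12 13)(6 8 14)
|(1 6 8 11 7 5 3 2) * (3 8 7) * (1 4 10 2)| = 21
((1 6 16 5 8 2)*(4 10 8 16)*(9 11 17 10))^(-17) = (1 6 4 9 11 17 10 8 2)(5 16)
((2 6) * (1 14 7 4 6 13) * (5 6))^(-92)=((1 14 7 4 5 6 2 13))^(-92)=(1 5)(2 7)(4 13)(6 14)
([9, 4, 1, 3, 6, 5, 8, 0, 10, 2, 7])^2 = (0 2 4 8 7 9 1 6 10)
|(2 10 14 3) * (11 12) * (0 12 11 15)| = |(0 12 15)(2 10 14 3)| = 12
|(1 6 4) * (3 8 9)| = 3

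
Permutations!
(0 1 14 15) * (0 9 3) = [1, 14, 2, 0, 4, 5, 6, 7, 8, 3, 10, 11, 12, 13, 15, 9] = (0 1 14 15 9 3)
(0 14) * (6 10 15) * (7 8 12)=[14, 1, 2, 3, 4, 5, 10, 8, 12, 9, 15, 11, 7, 13, 0, 6]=(0 14)(6 10 15)(7 8 12)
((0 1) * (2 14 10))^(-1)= (0 1)(2 10 14)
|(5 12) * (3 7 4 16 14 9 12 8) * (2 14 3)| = |(2 14 9 12 5 8)(3 7 4 16)| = 12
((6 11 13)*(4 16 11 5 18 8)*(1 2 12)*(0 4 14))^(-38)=((0 4 16 11 13 6 5 18 8 14)(1 2 12))^(-38)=(0 16 13 5 8)(1 2 12)(4 11 6 18 14)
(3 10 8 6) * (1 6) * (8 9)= (1 6 3 10 9 8)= [0, 6, 2, 10, 4, 5, 3, 7, 1, 8, 9]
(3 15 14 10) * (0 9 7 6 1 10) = (0 9 7 6 1 10 3 15 14) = [9, 10, 2, 15, 4, 5, 1, 6, 8, 7, 3, 11, 12, 13, 0, 14]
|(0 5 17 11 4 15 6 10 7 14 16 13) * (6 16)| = 8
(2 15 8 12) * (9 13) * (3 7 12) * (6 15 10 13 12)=[0, 1, 10, 7, 4, 5, 15, 6, 3, 12, 13, 11, 2, 9, 14, 8]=(2 10 13 9 12)(3 7 6 15 8)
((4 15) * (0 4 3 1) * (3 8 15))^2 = (15)(0 3)(1 4)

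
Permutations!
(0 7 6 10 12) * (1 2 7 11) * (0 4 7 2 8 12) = [11, 8, 2, 3, 7, 5, 10, 6, 12, 9, 0, 1, 4] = (0 11 1 8 12 4 7 6 10)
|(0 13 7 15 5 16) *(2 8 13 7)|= |(0 7 15 5 16)(2 8 13)|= 15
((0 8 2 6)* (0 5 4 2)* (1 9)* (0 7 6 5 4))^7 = (1 9)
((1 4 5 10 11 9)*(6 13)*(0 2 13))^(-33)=((0 2 13 6)(1 4 5 10 11 9))^(-33)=(0 6 13 2)(1 10)(4 11)(5 9)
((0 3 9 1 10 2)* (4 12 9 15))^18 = ((0 3 15 4 12 9 1 10 2))^18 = (15)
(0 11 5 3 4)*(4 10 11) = (0 4)(3 10 11 5) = [4, 1, 2, 10, 0, 3, 6, 7, 8, 9, 11, 5]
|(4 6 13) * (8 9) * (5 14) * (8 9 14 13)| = |(4 6 8 14 5 13)| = 6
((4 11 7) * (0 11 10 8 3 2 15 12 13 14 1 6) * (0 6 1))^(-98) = ((0 11 7 4 10 8 3 2 15 12 13 14))^(-98) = (0 13 15 3 10 7)(2 8 4 11 14 12)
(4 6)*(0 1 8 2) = (0 1 8 2)(4 6) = [1, 8, 0, 3, 6, 5, 4, 7, 2]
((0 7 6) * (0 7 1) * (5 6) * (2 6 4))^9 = ((0 1)(2 6 7 5 4))^9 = (0 1)(2 4 5 7 6)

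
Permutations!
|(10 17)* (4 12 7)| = 6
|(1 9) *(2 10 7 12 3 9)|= |(1 2 10 7 12 3 9)|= 7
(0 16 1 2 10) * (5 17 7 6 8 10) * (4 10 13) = (0 16 1 2 5 17 7 6 8 13 4 10) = [16, 2, 5, 3, 10, 17, 8, 6, 13, 9, 0, 11, 12, 4, 14, 15, 1, 7]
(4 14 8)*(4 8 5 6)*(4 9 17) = (4 14 5 6 9 17) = [0, 1, 2, 3, 14, 6, 9, 7, 8, 17, 10, 11, 12, 13, 5, 15, 16, 4]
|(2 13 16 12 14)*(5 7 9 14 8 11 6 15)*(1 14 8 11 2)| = |(1 14)(2 13 16 12 11 6 15 5 7 9 8)| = 22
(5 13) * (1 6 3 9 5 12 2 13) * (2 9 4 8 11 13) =(1 6 3 4 8 11 13 12 9 5) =[0, 6, 2, 4, 8, 1, 3, 7, 11, 5, 10, 13, 9, 12]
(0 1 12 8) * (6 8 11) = [1, 12, 2, 3, 4, 5, 8, 7, 0, 9, 10, 6, 11] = (0 1 12 11 6 8)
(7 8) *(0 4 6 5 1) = (0 4 6 5 1)(7 8) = [4, 0, 2, 3, 6, 1, 5, 8, 7]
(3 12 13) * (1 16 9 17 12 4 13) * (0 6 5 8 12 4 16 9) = (0 6 5 8 12 1 9 17 4 13 3 16) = [6, 9, 2, 16, 13, 8, 5, 7, 12, 17, 10, 11, 1, 3, 14, 15, 0, 4]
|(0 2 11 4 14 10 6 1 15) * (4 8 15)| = 5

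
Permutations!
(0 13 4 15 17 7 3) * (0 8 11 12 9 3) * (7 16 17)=(0 13 4 15 7)(3 8 11 12 9)(16 17)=[13, 1, 2, 8, 15, 5, 6, 0, 11, 3, 10, 12, 9, 4, 14, 7, 17, 16]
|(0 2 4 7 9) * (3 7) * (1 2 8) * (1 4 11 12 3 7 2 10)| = 20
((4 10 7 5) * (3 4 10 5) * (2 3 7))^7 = ((2 3 4 5 10))^7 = (2 4 10 3 5)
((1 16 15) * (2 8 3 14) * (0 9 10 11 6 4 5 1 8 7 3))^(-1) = ((0 9 10 11 6 4 5 1 16 15 8)(2 7 3 14))^(-1) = (0 8 15 16 1 5 4 6 11 10 9)(2 14 3 7)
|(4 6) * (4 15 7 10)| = |(4 6 15 7 10)| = 5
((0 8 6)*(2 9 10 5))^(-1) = (0 6 8)(2 5 10 9)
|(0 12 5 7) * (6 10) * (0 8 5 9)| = |(0 12 9)(5 7 8)(6 10)| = 6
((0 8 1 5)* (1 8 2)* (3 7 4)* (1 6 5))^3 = ((8)(0 2 6 5)(3 7 4))^3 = (8)(0 5 6 2)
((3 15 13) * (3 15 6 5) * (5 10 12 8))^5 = ((3 6 10 12 8 5)(13 15))^5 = (3 5 8 12 10 6)(13 15)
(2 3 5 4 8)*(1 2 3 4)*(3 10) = [0, 2, 4, 5, 8, 1, 6, 7, 10, 9, 3] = (1 2 4 8 10 3 5)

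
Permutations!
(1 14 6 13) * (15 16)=(1 14 6 13)(15 16)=[0, 14, 2, 3, 4, 5, 13, 7, 8, 9, 10, 11, 12, 1, 6, 16, 15]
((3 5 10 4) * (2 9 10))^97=((2 9 10 4 3 5))^97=(2 9 10 4 3 5)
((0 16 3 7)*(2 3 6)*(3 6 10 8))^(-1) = ((0 16 10 8 3 7)(2 6))^(-1) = (0 7 3 8 10 16)(2 6)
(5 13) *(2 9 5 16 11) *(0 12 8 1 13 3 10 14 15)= [12, 13, 9, 10, 4, 3, 6, 7, 1, 5, 14, 2, 8, 16, 15, 0, 11]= (0 12 8 1 13 16 11 2 9 5 3 10 14 15)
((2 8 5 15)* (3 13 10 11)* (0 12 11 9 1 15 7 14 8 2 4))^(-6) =(0 13 15 11 9)(1 12 10 4 3)(5 14)(7 8) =((0 12 11 3 13 10 9 1 15 4)(5 7 14 8))^(-6)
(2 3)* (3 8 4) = (2 8 4 3) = [0, 1, 8, 2, 3, 5, 6, 7, 4]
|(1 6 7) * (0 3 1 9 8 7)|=|(0 3 1 6)(7 9 8)|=12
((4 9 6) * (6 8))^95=((4 9 8 6))^95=(4 6 8 9)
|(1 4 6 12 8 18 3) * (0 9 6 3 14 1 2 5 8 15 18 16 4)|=24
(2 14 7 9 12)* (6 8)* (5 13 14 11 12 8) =(2 11 12)(5 13 14 7 9 8 6) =[0, 1, 11, 3, 4, 13, 5, 9, 6, 8, 10, 12, 2, 14, 7]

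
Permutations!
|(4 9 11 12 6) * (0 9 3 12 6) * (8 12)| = |(0 9 11 6 4 3 8 12)| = 8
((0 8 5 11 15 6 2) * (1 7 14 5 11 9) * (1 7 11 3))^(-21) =(0 1 6 8 11 2 3 15)(5 14 7 9)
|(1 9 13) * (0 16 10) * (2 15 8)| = |(0 16 10)(1 9 13)(2 15 8)| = 3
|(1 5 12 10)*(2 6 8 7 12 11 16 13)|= |(1 5 11 16 13 2 6 8 7 12 10)|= 11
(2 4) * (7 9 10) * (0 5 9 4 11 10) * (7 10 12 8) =(0 5 9)(2 11 12 8 7 4) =[5, 1, 11, 3, 2, 9, 6, 4, 7, 0, 10, 12, 8]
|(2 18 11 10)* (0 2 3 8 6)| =|(0 2 18 11 10 3 8 6)| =8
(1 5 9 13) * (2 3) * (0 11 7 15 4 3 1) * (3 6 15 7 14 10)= (0 11 14 10 3 2 1 5 9 13)(4 6 15)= [11, 5, 1, 2, 6, 9, 15, 7, 8, 13, 3, 14, 12, 0, 10, 4]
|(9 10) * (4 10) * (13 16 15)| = 3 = |(4 10 9)(13 16 15)|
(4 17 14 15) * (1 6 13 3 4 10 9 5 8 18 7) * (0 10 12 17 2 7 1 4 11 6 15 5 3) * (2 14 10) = (0 2 7 4 14 5 8 18 1 15 12 17 10 9 3 11 6 13) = [2, 15, 7, 11, 14, 8, 13, 4, 18, 3, 9, 6, 17, 0, 5, 12, 16, 10, 1]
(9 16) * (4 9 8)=[0, 1, 2, 3, 9, 5, 6, 7, 4, 16, 10, 11, 12, 13, 14, 15, 8]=(4 9 16 8)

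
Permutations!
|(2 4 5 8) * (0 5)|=5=|(0 5 8 2 4)|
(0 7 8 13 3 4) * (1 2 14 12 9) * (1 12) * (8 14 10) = (0 7 14 1 2 10 8 13 3 4)(9 12) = [7, 2, 10, 4, 0, 5, 6, 14, 13, 12, 8, 11, 9, 3, 1]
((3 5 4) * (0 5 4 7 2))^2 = (0 7)(2 5)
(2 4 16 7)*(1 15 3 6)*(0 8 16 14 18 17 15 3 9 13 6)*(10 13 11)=(0 8 16 7 2 4 14 18 17 15 9 11 10 13 6 1 3)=[8, 3, 4, 0, 14, 5, 1, 2, 16, 11, 13, 10, 12, 6, 18, 9, 7, 15, 17]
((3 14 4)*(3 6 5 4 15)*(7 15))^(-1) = (3 15 7 14)(4 5 6)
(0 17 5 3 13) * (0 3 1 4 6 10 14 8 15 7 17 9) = (0 9)(1 4 6 10 14 8 15 7 17 5)(3 13) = [9, 4, 2, 13, 6, 1, 10, 17, 15, 0, 14, 11, 12, 3, 8, 7, 16, 5]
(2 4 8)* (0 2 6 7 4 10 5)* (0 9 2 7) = (0 7 4 8 6)(2 10 5 9) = [7, 1, 10, 3, 8, 9, 0, 4, 6, 2, 5]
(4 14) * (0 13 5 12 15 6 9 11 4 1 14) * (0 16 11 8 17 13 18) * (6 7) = (0 18)(1 14)(4 16 11)(5 12 15 7 6 9 8 17 13) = [18, 14, 2, 3, 16, 12, 9, 6, 17, 8, 10, 4, 15, 5, 1, 7, 11, 13, 0]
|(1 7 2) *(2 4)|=|(1 7 4 2)|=4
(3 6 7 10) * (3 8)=[0, 1, 2, 6, 4, 5, 7, 10, 3, 9, 8]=(3 6 7 10 8)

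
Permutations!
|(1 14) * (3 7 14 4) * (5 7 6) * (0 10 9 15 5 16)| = 12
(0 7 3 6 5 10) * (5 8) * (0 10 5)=(10)(0 7 3 6 8)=[7, 1, 2, 6, 4, 5, 8, 3, 0, 9, 10]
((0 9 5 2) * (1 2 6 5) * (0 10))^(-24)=((0 9 1 2 10)(5 6))^(-24)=(0 9 1 2 10)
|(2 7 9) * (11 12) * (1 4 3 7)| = |(1 4 3 7 9 2)(11 12)| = 6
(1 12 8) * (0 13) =(0 13)(1 12 8) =[13, 12, 2, 3, 4, 5, 6, 7, 1, 9, 10, 11, 8, 0]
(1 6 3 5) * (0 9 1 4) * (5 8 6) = [9, 5, 2, 8, 0, 4, 3, 7, 6, 1] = (0 9 1 5 4)(3 8 6)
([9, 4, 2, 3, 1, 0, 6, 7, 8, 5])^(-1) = [5, 4, 2, 3, 1, 9, 6, 7, 8, 0]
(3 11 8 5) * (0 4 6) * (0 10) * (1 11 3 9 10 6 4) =(0 1 11 8 5 9 10) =[1, 11, 2, 3, 4, 9, 6, 7, 5, 10, 0, 8]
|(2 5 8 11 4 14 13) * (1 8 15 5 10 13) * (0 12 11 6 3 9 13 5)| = 15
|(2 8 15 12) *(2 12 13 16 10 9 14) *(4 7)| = 8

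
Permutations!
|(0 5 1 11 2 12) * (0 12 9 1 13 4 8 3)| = 12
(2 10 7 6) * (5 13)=[0, 1, 10, 3, 4, 13, 2, 6, 8, 9, 7, 11, 12, 5]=(2 10 7 6)(5 13)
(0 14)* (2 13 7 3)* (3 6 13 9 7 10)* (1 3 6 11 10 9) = [14, 3, 1, 2, 4, 5, 13, 11, 8, 7, 6, 10, 12, 9, 0] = (0 14)(1 3 2)(6 13 9 7 11 10)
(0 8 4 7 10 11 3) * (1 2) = (0 8 4 7 10 11 3)(1 2) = [8, 2, 1, 0, 7, 5, 6, 10, 4, 9, 11, 3]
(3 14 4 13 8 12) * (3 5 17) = (3 14 4 13 8 12 5 17) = [0, 1, 2, 14, 13, 17, 6, 7, 12, 9, 10, 11, 5, 8, 4, 15, 16, 3]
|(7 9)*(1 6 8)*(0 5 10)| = |(0 5 10)(1 6 8)(7 9)| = 6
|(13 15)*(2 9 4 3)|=|(2 9 4 3)(13 15)|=4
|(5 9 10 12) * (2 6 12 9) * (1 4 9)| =4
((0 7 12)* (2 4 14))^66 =(14)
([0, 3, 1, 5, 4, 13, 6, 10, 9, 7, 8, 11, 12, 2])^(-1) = [0, 2, 13, 1, 4, 3, 6, 9, 10, 8, 7, 11, 12, 5]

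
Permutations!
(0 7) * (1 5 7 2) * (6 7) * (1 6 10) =(0 2 6 7)(1 5 10) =[2, 5, 6, 3, 4, 10, 7, 0, 8, 9, 1]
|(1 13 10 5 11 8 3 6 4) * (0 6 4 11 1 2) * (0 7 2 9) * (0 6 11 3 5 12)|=|(0 11 8 5 1 13 10 12)(2 7)(3 4 9 6)|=8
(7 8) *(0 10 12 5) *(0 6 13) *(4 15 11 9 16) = (0 10 12 5 6 13)(4 15 11 9 16)(7 8) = [10, 1, 2, 3, 15, 6, 13, 8, 7, 16, 12, 9, 5, 0, 14, 11, 4]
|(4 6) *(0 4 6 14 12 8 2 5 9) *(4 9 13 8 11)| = |(0 9)(2 5 13 8)(4 14 12 11)| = 4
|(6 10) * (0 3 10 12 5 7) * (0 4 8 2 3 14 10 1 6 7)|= 12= |(0 14 10 7 4 8 2 3 1 6 12 5)|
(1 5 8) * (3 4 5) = (1 3 4 5 8) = [0, 3, 2, 4, 5, 8, 6, 7, 1]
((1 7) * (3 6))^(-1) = ((1 7)(3 6))^(-1) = (1 7)(3 6)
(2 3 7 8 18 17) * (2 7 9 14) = [0, 1, 3, 9, 4, 5, 6, 8, 18, 14, 10, 11, 12, 13, 2, 15, 16, 7, 17] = (2 3 9 14)(7 8 18 17)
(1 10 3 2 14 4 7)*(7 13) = (1 10 3 2 14 4 13 7) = [0, 10, 14, 2, 13, 5, 6, 1, 8, 9, 3, 11, 12, 7, 4]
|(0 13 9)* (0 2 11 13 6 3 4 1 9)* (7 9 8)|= 11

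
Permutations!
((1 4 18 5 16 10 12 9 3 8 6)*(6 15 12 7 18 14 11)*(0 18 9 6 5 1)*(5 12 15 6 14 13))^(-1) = (0 6 8 3 9 7 10 16 5 13 4 1 18)(11 14 12)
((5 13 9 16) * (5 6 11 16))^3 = (16)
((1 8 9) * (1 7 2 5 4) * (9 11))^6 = ((1 8 11 9 7 2 5 4))^6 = (1 5 7 11)(2 9 8 4)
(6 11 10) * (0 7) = (0 7)(6 11 10) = [7, 1, 2, 3, 4, 5, 11, 0, 8, 9, 6, 10]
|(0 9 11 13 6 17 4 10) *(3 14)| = |(0 9 11 13 6 17 4 10)(3 14)| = 8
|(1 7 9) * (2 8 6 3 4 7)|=8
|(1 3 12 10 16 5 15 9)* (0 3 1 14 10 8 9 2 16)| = |(0 3 12 8 9 14 10)(2 16 5 15)| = 28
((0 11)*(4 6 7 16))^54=(4 7)(6 16)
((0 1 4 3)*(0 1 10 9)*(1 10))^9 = (0 3)(1 10)(4 9)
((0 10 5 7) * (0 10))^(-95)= (5 7 10)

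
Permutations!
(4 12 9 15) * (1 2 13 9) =(1 2 13 9 15 4 12) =[0, 2, 13, 3, 12, 5, 6, 7, 8, 15, 10, 11, 1, 9, 14, 4]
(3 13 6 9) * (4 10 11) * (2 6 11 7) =[0, 1, 6, 13, 10, 5, 9, 2, 8, 3, 7, 4, 12, 11] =(2 6 9 3 13 11 4 10 7)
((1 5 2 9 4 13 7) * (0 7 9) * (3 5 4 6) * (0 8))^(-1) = ((0 7 1 4 13 9 6 3 5 2 8))^(-1) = (0 8 2 5 3 6 9 13 4 1 7)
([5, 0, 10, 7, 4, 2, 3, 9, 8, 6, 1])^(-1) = [1, 10, 5, 6, 4, 0, 9, 3, 8, 7, 2]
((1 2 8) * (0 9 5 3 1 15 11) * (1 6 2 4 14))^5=(0 2 9 8 5 15 3 11 6)(1 14 4)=((0 9 5 3 6 2 8 15 11)(1 4 14))^5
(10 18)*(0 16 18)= (0 16 18 10)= [16, 1, 2, 3, 4, 5, 6, 7, 8, 9, 0, 11, 12, 13, 14, 15, 18, 17, 10]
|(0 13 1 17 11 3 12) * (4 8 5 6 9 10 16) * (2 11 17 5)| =14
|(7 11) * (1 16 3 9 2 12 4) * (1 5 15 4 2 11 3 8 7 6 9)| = |(1 16 8 7 3)(2 12)(4 5 15)(6 9 11)| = 30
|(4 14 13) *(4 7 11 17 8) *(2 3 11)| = 9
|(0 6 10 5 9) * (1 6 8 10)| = |(0 8 10 5 9)(1 6)| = 10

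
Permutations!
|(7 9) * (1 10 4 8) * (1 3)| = |(1 10 4 8 3)(7 9)| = 10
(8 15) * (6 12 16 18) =(6 12 16 18)(8 15) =[0, 1, 2, 3, 4, 5, 12, 7, 15, 9, 10, 11, 16, 13, 14, 8, 18, 17, 6]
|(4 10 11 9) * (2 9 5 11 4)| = |(2 9)(4 10)(5 11)| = 2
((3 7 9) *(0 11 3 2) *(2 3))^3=(11)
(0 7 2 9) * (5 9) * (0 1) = [7, 0, 5, 3, 4, 9, 6, 2, 8, 1] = (0 7 2 5 9 1)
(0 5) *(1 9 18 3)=(0 5)(1 9 18 3)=[5, 9, 2, 1, 4, 0, 6, 7, 8, 18, 10, 11, 12, 13, 14, 15, 16, 17, 3]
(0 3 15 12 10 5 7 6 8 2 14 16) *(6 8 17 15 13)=(0 3 13 6 17 15 12 10 5 7 8 2 14 16)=[3, 1, 14, 13, 4, 7, 17, 8, 2, 9, 5, 11, 10, 6, 16, 12, 0, 15]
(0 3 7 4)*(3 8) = (0 8 3 7 4) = [8, 1, 2, 7, 0, 5, 6, 4, 3]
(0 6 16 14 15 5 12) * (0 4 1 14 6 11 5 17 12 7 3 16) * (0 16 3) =(0 11 5 7)(1 14 15 17 12 4)(6 16) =[11, 14, 2, 3, 1, 7, 16, 0, 8, 9, 10, 5, 4, 13, 15, 17, 6, 12]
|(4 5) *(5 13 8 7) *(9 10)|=10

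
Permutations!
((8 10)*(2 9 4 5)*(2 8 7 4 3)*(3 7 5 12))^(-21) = (2 4)(3 7)(9 12)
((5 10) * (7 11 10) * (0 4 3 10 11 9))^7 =(11)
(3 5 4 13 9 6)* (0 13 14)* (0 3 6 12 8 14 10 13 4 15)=(0 4 10 13 9 12 8 14 3 5 15)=[4, 1, 2, 5, 10, 15, 6, 7, 14, 12, 13, 11, 8, 9, 3, 0]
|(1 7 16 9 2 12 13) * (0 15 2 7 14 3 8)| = |(0 15 2 12 13 1 14 3 8)(7 16 9)| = 9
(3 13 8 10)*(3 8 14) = (3 13 14)(8 10) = [0, 1, 2, 13, 4, 5, 6, 7, 10, 9, 8, 11, 12, 14, 3]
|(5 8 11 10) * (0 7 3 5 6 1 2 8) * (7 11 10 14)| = 30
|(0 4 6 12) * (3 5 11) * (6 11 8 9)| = |(0 4 11 3 5 8 9 6 12)| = 9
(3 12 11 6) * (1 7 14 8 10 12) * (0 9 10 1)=[9, 7, 2, 0, 4, 5, 3, 14, 1, 10, 12, 6, 11, 13, 8]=(0 9 10 12 11 6 3)(1 7 14 8)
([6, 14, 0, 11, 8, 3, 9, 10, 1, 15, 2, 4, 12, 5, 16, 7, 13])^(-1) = [2, 8, 10, 5, 11, 13, 0, 15, 4, 6, 7, 3, 12, 16, 1, 9, 14]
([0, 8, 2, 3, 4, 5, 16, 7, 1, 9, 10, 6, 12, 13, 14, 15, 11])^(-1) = [0, 8, 2, 3, 4, 5, 11, 7, 1, 9, 10, 16, 12, 13, 14, 15, 6]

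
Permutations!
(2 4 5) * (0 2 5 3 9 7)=(0 2 4 3 9 7)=[2, 1, 4, 9, 3, 5, 6, 0, 8, 7]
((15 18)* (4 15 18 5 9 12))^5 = (18)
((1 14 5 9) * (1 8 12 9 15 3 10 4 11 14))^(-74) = (3 11 15 4 5 10 14)(8 12 9) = ((3 10 4 11 14 5 15)(8 12 9))^(-74)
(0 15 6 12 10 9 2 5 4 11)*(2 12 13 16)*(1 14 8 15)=(0 1 14 8 15 6 13 16 2 5 4 11)(9 12 10)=[1, 14, 5, 3, 11, 4, 13, 7, 15, 12, 9, 0, 10, 16, 8, 6, 2]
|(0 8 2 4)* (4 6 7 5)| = 7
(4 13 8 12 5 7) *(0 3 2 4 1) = (0 3 2 4 13 8 12 5 7 1) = [3, 0, 4, 2, 13, 7, 6, 1, 12, 9, 10, 11, 5, 8]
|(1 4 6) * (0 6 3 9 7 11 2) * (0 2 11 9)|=|(11)(0 6 1 4 3)(7 9)|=10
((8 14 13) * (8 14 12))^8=((8 12)(13 14))^8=(14)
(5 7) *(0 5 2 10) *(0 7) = (0 5)(2 10 7) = [5, 1, 10, 3, 4, 0, 6, 2, 8, 9, 7]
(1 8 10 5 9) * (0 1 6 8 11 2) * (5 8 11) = (0 1 5 9 6 11 2)(8 10) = [1, 5, 0, 3, 4, 9, 11, 7, 10, 6, 8, 2]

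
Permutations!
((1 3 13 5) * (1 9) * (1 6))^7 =((1 3 13 5 9 6))^7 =(1 3 13 5 9 6)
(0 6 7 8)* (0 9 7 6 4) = [4, 1, 2, 3, 0, 5, 6, 8, 9, 7] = (0 4)(7 8 9)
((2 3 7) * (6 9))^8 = ((2 3 7)(6 9))^8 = (9)(2 7 3)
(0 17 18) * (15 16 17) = (0 15 16 17 18) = [15, 1, 2, 3, 4, 5, 6, 7, 8, 9, 10, 11, 12, 13, 14, 16, 17, 18, 0]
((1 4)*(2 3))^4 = ((1 4)(2 3))^4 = (4)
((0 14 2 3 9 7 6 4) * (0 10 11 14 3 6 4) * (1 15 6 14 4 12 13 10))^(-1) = (0 6 15 1 4 11 10 13 12 7 9 3)(2 14)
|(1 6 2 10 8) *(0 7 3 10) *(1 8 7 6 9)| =6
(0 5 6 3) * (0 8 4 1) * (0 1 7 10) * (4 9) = (0 5 6 3 8 9 4 7 10) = [5, 1, 2, 8, 7, 6, 3, 10, 9, 4, 0]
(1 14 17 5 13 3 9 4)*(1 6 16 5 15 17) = (1 14)(3 9 4 6 16 5 13)(15 17) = [0, 14, 2, 9, 6, 13, 16, 7, 8, 4, 10, 11, 12, 3, 1, 17, 5, 15]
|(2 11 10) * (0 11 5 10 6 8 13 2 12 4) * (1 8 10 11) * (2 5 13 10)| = |(0 1 8 10 12 4)(2 13 5 11 6)| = 30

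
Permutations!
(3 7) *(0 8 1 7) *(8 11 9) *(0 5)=(0 11 9 8 1 7 3 5)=[11, 7, 2, 5, 4, 0, 6, 3, 1, 8, 10, 9]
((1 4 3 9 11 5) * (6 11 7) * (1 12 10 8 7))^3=(1 9 3 4)(5 8 11 10 6 12 7)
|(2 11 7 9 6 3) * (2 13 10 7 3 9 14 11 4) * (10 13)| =10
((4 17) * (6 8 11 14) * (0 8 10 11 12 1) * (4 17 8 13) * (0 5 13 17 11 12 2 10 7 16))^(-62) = (0 17 11 14 6 7 16)(1 13 8 10)(2 12 5 4)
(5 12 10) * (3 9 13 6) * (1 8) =(1 8)(3 9 13 6)(5 12 10) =[0, 8, 2, 9, 4, 12, 3, 7, 1, 13, 5, 11, 10, 6]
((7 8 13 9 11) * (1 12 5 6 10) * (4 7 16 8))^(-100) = (16)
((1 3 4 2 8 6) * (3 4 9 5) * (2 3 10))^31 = ((1 4 3 9 5 10 2 8 6))^31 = (1 5 6 9 8 3 2 4 10)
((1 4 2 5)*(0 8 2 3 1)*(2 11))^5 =((0 8 11 2 5)(1 4 3))^5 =(11)(1 3 4)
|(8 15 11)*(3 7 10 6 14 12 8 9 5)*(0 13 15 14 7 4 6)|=33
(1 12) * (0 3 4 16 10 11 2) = (0 3 4 16 10 11 2)(1 12) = [3, 12, 0, 4, 16, 5, 6, 7, 8, 9, 11, 2, 1, 13, 14, 15, 10]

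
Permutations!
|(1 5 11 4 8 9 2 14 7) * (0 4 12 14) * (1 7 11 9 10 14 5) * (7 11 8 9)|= 12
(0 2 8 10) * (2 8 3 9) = (0 8 10)(2 3 9) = [8, 1, 3, 9, 4, 5, 6, 7, 10, 2, 0]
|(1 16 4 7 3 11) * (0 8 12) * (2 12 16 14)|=|(0 8 16 4 7 3 11 1 14 2 12)|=11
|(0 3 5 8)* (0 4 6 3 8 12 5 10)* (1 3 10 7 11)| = 20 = |(0 8 4 6 10)(1 3 7 11)(5 12)|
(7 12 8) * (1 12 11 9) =(1 12 8 7 11 9) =[0, 12, 2, 3, 4, 5, 6, 11, 7, 1, 10, 9, 8]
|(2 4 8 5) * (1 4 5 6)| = |(1 4 8 6)(2 5)| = 4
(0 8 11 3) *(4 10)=[8, 1, 2, 0, 10, 5, 6, 7, 11, 9, 4, 3]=(0 8 11 3)(4 10)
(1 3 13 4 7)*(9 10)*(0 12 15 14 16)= (0 12 15 14 16)(1 3 13 4 7)(9 10)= [12, 3, 2, 13, 7, 5, 6, 1, 8, 10, 9, 11, 15, 4, 16, 14, 0]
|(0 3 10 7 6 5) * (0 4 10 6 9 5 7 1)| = |(0 3 6 7 9 5 4 10 1)| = 9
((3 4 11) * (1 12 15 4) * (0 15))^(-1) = (0 12 1 3 11 4 15)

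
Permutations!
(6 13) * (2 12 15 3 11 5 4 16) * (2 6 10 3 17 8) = (2 12 15 17 8)(3 11 5 4 16 6 13 10) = [0, 1, 12, 11, 16, 4, 13, 7, 2, 9, 3, 5, 15, 10, 14, 17, 6, 8]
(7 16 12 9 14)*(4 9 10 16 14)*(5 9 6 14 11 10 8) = (4 6 14 7 11 10 16 12 8 5 9) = [0, 1, 2, 3, 6, 9, 14, 11, 5, 4, 16, 10, 8, 13, 7, 15, 12]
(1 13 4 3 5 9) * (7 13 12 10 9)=(1 12 10 9)(3 5 7 13 4)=[0, 12, 2, 5, 3, 7, 6, 13, 8, 1, 9, 11, 10, 4]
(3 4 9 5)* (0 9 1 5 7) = (0 9 7)(1 5 3 4) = [9, 5, 2, 4, 1, 3, 6, 0, 8, 7]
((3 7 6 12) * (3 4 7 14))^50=(14)(4 6)(7 12)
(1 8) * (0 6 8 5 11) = [6, 5, 2, 3, 4, 11, 8, 7, 1, 9, 10, 0] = (0 6 8 1 5 11)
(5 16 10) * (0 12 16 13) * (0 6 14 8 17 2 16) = (0 12)(2 16 10 5 13 6 14 8 17) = [12, 1, 16, 3, 4, 13, 14, 7, 17, 9, 5, 11, 0, 6, 8, 15, 10, 2]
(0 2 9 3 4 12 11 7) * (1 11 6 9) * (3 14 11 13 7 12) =(0 2 1 13 7)(3 4)(6 9 14 11 12) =[2, 13, 1, 4, 3, 5, 9, 0, 8, 14, 10, 12, 6, 7, 11]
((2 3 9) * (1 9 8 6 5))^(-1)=(1 5 6 8 3 2 9)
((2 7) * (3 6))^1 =(2 7)(3 6)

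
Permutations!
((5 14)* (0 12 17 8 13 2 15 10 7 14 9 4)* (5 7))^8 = (0 5 2 17 4 10 13 12 9 15 8) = ((0 12 17 8 13 2 15 10 5 9 4)(7 14))^8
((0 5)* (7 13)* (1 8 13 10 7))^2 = (1 13 8)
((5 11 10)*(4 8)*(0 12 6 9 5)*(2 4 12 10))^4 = (2 6)(4 9)(5 8)(11 12)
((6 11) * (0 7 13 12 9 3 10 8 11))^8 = (0 11 10 9 13)(3 12 7 6 8)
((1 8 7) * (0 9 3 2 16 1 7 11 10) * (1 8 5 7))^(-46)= (0 3 16 11)(1 7 5)(2 8 10 9)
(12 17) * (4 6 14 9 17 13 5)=(4 6 14 9 17 12 13 5)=[0, 1, 2, 3, 6, 4, 14, 7, 8, 17, 10, 11, 13, 5, 9, 15, 16, 12]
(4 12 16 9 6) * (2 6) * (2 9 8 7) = [0, 1, 6, 3, 12, 5, 4, 2, 7, 9, 10, 11, 16, 13, 14, 15, 8] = (2 6 4 12 16 8 7)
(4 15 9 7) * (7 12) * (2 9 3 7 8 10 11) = (2 9 12 8 10 11)(3 7 4 15) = [0, 1, 9, 7, 15, 5, 6, 4, 10, 12, 11, 2, 8, 13, 14, 3]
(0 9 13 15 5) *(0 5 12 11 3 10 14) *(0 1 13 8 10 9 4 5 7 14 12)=(0 4 5 7 14 1 13 15)(3 9 8 10 12 11)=[4, 13, 2, 9, 5, 7, 6, 14, 10, 8, 12, 3, 11, 15, 1, 0]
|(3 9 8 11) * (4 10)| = 4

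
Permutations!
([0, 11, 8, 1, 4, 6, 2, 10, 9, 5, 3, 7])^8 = [0, 10, 5, 7, 4, 8, 9, 1, 6, 2, 11, 3]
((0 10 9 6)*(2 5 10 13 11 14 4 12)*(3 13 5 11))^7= ((0 5 10 9 6)(2 11 14 4 12)(3 13))^7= (0 10 6 5 9)(2 14 12 11 4)(3 13)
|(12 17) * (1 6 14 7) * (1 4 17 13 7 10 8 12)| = 10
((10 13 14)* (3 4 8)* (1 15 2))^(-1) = (1 2 15)(3 8 4)(10 14 13) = ((1 15 2)(3 4 8)(10 13 14))^(-1)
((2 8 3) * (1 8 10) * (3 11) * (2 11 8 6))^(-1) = (1 10 2 6)(3 11)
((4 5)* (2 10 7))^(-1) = ((2 10 7)(4 5))^(-1) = (2 7 10)(4 5)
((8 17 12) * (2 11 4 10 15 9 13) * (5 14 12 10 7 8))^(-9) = (2 11 4 7 8 17 10 15 9 13)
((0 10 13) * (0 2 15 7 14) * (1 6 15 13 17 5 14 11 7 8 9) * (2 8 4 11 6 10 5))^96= ((0 5 14)(1 10 17 2 13 8 9)(4 11 7 6 15))^96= (1 8 2 10 9 13 17)(4 11 7 6 15)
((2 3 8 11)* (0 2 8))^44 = (11)(0 3 2)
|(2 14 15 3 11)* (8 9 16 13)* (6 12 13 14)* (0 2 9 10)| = |(0 2 6 12 13 8 10)(3 11 9 16 14 15)| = 42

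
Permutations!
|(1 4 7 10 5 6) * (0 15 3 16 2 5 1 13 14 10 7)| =12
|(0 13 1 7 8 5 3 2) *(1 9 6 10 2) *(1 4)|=6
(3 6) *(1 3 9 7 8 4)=[0, 3, 2, 6, 1, 5, 9, 8, 4, 7]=(1 3 6 9 7 8 4)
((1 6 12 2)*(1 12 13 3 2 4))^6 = (1 4 12 2 3 13 6)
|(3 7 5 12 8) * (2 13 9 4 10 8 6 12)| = 18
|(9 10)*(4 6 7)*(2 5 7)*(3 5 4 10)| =15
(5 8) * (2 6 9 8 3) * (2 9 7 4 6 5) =[0, 1, 5, 9, 6, 3, 7, 4, 2, 8] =(2 5 3 9 8)(4 6 7)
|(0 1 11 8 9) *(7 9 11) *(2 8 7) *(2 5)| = 8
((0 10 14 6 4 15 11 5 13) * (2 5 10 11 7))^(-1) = ((0 11 10 14 6 4 15 7 2 5 13))^(-1) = (0 13 5 2 7 15 4 6 14 10 11)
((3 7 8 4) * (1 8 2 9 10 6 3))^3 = (2 6)(3 9)(7 10)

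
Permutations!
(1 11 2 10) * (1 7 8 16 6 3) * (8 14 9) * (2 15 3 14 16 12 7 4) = (1 11 15 3)(2 10 4)(6 14 9 8 12 7 16) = [0, 11, 10, 1, 2, 5, 14, 16, 12, 8, 4, 15, 7, 13, 9, 3, 6]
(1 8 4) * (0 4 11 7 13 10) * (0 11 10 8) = [4, 0, 2, 3, 1, 5, 6, 13, 10, 9, 11, 7, 12, 8] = (0 4 1)(7 13 8 10 11)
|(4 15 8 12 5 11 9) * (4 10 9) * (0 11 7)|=8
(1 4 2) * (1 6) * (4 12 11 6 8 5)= (1 12 11 6)(2 8 5 4)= [0, 12, 8, 3, 2, 4, 1, 7, 5, 9, 10, 6, 11]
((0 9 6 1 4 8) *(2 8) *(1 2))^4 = (0 8 2 6 9) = ((0 9 6 2 8)(1 4))^4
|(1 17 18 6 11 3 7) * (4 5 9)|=21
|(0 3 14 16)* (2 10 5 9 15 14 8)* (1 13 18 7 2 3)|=12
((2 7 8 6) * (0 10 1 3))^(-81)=((0 10 1 3)(2 7 8 6))^(-81)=(0 3 1 10)(2 6 8 7)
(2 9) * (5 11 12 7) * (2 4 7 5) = [0, 1, 9, 3, 7, 11, 6, 2, 8, 4, 10, 12, 5] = (2 9 4 7)(5 11 12)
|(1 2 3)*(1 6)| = |(1 2 3 6)| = 4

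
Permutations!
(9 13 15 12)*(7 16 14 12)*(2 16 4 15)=(2 16 14 12 9 13)(4 15 7)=[0, 1, 16, 3, 15, 5, 6, 4, 8, 13, 10, 11, 9, 2, 12, 7, 14]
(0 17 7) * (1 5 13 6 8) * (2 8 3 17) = [2, 5, 8, 17, 4, 13, 3, 0, 1, 9, 10, 11, 12, 6, 14, 15, 16, 7] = (0 2 8 1 5 13 6 3 17 7)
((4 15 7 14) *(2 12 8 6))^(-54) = ((2 12 8 6)(4 15 7 14))^(-54) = (2 8)(4 7)(6 12)(14 15)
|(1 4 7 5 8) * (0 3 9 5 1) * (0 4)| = 8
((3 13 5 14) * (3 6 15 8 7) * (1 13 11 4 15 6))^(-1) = (1 14 5 13)(3 7 8 15 4 11)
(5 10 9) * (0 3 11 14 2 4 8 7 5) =(0 3 11 14 2 4 8 7 5 10 9) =[3, 1, 4, 11, 8, 10, 6, 5, 7, 0, 9, 14, 12, 13, 2]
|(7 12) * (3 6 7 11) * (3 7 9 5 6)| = 3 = |(5 6 9)(7 12 11)|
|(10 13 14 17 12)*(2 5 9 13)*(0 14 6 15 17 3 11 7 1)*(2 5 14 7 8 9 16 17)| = |(0 7 1)(2 14 3 11 8 9 13 6 15)(5 16 17 12 10)| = 45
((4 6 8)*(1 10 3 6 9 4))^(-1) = (1 8 6 3 10)(4 9)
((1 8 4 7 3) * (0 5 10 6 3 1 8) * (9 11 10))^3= (0 11 3 7 5 10 8 1 9 6 4)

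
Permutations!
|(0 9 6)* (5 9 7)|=|(0 7 5 9 6)|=5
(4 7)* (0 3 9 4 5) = [3, 1, 2, 9, 7, 0, 6, 5, 8, 4] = (0 3 9 4 7 5)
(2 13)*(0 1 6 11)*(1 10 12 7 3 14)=(0 10 12 7 3 14 1 6 11)(2 13)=[10, 6, 13, 14, 4, 5, 11, 3, 8, 9, 12, 0, 7, 2, 1]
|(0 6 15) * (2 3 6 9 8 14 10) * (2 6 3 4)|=|(0 9 8 14 10 6 15)(2 4)|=14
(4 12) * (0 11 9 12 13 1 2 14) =[11, 2, 14, 3, 13, 5, 6, 7, 8, 12, 10, 9, 4, 1, 0] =(0 11 9 12 4 13 1 2 14)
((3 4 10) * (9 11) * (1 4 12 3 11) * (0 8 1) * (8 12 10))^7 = (0 12 3 10 11 9)(1 4 8)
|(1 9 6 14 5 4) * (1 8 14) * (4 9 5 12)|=4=|(1 5 9 6)(4 8 14 12)|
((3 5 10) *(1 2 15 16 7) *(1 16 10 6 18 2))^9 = ((2 15 10 3 5 6 18)(7 16))^9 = (2 10 5 18 15 3 6)(7 16)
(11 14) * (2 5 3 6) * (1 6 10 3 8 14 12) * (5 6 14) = (1 14 11 12)(2 6)(3 10)(5 8) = [0, 14, 6, 10, 4, 8, 2, 7, 5, 9, 3, 12, 1, 13, 11]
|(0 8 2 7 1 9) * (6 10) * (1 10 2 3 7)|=|(0 8 3 7 10 6 2 1 9)|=9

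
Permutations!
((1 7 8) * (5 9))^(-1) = (1 8 7)(5 9)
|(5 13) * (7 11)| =2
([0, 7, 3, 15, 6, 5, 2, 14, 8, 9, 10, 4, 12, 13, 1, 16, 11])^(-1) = (1 14 7)(2 6 4 11 16 15 3)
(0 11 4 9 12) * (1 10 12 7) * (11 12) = (0 12)(1 10 11 4 9 7) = [12, 10, 2, 3, 9, 5, 6, 1, 8, 7, 11, 4, 0]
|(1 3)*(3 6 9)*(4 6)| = 5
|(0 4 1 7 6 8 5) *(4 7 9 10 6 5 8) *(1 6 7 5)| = 4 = |(0 5)(1 9 10 7)(4 6)|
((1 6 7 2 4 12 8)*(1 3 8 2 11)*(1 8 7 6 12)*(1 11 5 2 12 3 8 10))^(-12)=((12)(1 3 7 5 2 4 11 10))^(-12)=(12)(1 2)(3 4)(5 10)(7 11)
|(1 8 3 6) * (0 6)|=|(0 6 1 8 3)|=5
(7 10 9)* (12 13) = (7 10 9)(12 13) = [0, 1, 2, 3, 4, 5, 6, 10, 8, 7, 9, 11, 13, 12]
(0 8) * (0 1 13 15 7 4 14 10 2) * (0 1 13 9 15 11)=(0 8 13 11)(1 9 15 7 4 14 10 2)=[8, 9, 1, 3, 14, 5, 6, 4, 13, 15, 2, 0, 12, 11, 10, 7]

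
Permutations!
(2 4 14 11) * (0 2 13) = (0 2 4 14 11 13) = [2, 1, 4, 3, 14, 5, 6, 7, 8, 9, 10, 13, 12, 0, 11]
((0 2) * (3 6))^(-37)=((0 2)(3 6))^(-37)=(0 2)(3 6)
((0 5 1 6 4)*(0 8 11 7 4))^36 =(11)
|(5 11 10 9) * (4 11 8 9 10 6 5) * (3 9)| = 7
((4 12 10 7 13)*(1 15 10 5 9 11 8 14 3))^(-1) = (1 3 14 8 11 9 5 12 4 13 7 10 15)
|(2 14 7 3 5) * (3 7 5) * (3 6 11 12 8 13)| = 6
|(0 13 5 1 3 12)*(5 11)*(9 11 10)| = |(0 13 10 9 11 5 1 3 12)| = 9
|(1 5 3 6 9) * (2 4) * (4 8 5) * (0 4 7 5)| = 12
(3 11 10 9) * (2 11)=[0, 1, 11, 2, 4, 5, 6, 7, 8, 3, 9, 10]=(2 11 10 9 3)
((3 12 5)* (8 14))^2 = ((3 12 5)(8 14))^2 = (14)(3 5 12)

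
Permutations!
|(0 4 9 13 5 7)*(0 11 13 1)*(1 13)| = 8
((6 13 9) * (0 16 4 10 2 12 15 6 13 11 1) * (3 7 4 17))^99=(0 12 3 11 10 16 15 7 1 2 17 6 4)(9 13)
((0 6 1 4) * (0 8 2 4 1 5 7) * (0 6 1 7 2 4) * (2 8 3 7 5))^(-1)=((0 1 5 8 4 3 7 6 2))^(-1)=(0 2 6 7 3 4 8 5 1)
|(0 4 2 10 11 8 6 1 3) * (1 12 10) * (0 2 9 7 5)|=15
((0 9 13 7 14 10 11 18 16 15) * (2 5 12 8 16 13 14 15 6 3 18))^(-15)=((0 9 14 10 11 2 5 12 8 16 6 3 18 13 7 15))^(-15)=(0 9 14 10 11 2 5 12 8 16 6 3 18 13 7 15)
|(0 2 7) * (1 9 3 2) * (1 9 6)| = 10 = |(0 9 3 2 7)(1 6)|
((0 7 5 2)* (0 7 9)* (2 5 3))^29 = ((0 9)(2 7 3))^29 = (0 9)(2 3 7)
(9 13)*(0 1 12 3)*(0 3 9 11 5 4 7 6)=(0 1 12 9 13 11 5 4 7 6)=[1, 12, 2, 3, 7, 4, 0, 6, 8, 13, 10, 5, 9, 11]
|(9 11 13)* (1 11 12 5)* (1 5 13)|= 6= |(1 11)(9 12 13)|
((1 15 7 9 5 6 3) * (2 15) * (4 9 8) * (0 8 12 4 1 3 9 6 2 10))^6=((0 8 1 10)(2 15 7 12 4 6 9 5))^6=(0 1)(2 9 4 7)(5 6 12 15)(8 10)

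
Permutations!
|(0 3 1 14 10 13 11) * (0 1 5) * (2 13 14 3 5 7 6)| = 14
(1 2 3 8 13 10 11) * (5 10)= (1 2 3 8 13 5 10 11)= [0, 2, 3, 8, 4, 10, 6, 7, 13, 9, 11, 1, 12, 5]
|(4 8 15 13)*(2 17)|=|(2 17)(4 8 15 13)|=4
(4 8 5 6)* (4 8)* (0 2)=(0 2)(5 6 8)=[2, 1, 0, 3, 4, 6, 8, 7, 5]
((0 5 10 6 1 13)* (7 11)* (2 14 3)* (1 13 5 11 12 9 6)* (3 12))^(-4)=((0 11 7 3 2 14 12 9 6 13)(1 5 10))^(-4)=(0 12 7 6 2)(1 10 5)(3 13 14 11 9)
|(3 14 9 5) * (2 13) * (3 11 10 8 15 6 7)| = |(2 13)(3 14 9 5 11 10 8 15 6 7)| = 10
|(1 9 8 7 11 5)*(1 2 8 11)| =7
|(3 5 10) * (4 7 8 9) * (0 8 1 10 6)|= 10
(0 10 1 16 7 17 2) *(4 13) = (0 10 1 16 7 17 2)(4 13) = [10, 16, 0, 3, 13, 5, 6, 17, 8, 9, 1, 11, 12, 4, 14, 15, 7, 2]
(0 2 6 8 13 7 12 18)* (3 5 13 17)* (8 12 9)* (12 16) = (0 2 6 16 12 18)(3 5 13 7 9 8 17) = [2, 1, 6, 5, 4, 13, 16, 9, 17, 8, 10, 11, 18, 7, 14, 15, 12, 3, 0]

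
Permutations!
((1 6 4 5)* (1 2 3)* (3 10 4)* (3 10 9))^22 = (1 9 5 10)(2 4 6 3) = ((1 6 10 4 5 2 9 3))^22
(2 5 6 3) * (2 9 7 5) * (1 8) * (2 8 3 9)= (1 3 2 8)(5 6 9 7)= [0, 3, 8, 2, 4, 6, 9, 5, 1, 7]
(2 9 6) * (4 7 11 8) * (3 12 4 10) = (2 9 6)(3 12 4 7 11 8 10) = [0, 1, 9, 12, 7, 5, 2, 11, 10, 6, 3, 8, 4]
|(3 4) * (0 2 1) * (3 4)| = |(4)(0 2 1)| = 3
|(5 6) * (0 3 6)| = |(0 3 6 5)| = 4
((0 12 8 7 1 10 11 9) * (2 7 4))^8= (0 11 1 2 8)(4 12 9 10 7)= ((0 12 8 4 2 7 1 10 11 9))^8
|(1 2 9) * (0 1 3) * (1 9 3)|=|(0 9 1 2 3)|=5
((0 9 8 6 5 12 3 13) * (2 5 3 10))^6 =(13)(2 12)(5 10)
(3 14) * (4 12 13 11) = (3 14)(4 12 13 11) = [0, 1, 2, 14, 12, 5, 6, 7, 8, 9, 10, 4, 13, 11, 3]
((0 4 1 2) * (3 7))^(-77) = (0 2 1 4)(3 7)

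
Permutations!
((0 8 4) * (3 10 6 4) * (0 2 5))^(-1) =(0 5 2 4 6 10 3 8)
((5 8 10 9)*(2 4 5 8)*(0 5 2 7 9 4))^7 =(0 2 4 10 8 9 7 5)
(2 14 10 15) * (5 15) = [0, 1, 14, 3, 4, 15, 6, 7, 8, 9, 5, 11, 12, 13, 10, 2] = (2 14 10 5 15)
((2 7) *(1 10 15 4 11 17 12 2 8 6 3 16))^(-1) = ((1 10 15 4 11 17 12 2 7 8 6 3 16))^(-1) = (1 16 3 6 8 7 2 12 17 11 4 15 10)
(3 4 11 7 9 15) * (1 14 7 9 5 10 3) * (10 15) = (1 14 7 5 15)(3 4 11 9 10) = [0, 14, 2, 4, 11, 15, 6, 5, 8, 10, 3, 9, 12, 13, 7, 1]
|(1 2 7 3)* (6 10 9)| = |(1 2 7 3)(6 10 9)| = 12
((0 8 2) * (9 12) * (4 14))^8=((0 8 2)(4 14)(9 12))^8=(14)(0 2 8)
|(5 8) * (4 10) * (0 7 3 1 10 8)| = |(0 7 3 1 10 4 8 5)| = 8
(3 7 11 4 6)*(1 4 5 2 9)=[0, 4, 9, 7, 6, 2, 3, 11, 8, 1, 10, 5]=(1 4 6 3 7 11 5 2 9)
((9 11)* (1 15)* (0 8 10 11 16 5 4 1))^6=(0 5 10 1 9)(4 11 15 16 8)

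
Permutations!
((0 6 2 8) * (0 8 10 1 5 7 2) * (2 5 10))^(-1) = (0 6)(1 10)(5 7)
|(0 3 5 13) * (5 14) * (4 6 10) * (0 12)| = |(0 3 14 5 13 12)(4 6 10)| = 6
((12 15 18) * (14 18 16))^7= (12 16 18 15 14)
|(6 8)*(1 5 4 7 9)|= 10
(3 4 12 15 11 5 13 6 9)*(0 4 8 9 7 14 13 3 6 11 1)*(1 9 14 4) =(0 1)(3 8 14 13 11 5)(4 12 15 9 6 7) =[1, 0, 2, 8, 12, 3, 7, 4, 14, 6, 10, 5, 15, 11, 13, 9]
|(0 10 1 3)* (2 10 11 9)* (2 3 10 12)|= 4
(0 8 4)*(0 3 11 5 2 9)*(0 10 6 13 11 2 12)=[8, 1, 9, 2, 3, 12, 13, 7, 4, 10, 6, 5, 0, 11]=(0 8 4 3 2 9 10 6 13 11 5 12)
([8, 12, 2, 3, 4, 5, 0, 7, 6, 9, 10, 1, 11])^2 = [6, 11, 2, 3, 4, 5, 8, 7, 0, 9, 10, 12, 1]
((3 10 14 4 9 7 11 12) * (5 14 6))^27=((3 10 6 5 14 4 9 7 11 12))^27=(3 7 14 10 11 4 6 12 9 5)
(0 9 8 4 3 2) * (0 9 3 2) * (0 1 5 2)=(0 3 1 5 2 9 8 4)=[3, 5, 9, 1, 0, 2, 6, 7, 4, 8]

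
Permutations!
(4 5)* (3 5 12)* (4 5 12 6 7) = (3 12)(4 6 7) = [0, 1, 2, 12, 6, 5, 7, 4, 8, 9, 10, 11, 3]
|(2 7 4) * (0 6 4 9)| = |(0 6 4 2 7 9)| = 6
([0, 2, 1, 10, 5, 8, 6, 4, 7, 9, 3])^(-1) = (1 2)(3 10)(4 7 8 5)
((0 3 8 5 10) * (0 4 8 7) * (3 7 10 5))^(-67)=((0 7)(3 10 4 8))^(-67)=(0 7)(3 10 4 8)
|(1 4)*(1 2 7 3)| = 5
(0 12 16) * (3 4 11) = (0 12 16)(3 4 11) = [12, 1, 2, 4, 11, 5, 6, 7, 8, 9, 10, 3, 16, 13, 14, 15, 0]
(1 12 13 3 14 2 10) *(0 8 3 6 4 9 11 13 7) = (0 8 3 14 2 10 1 12 7)(4 9 11 13 6) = [8, 12, 10, 14, 9, 5, 4, 0, 3, 11, 1, 13, 7, 6, 2]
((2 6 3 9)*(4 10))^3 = ((2 6 3 9)(4 10))^3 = (2 9 3 6)(4 10)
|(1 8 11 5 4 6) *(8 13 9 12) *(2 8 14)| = 11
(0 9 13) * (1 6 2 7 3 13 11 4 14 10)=(0 9 11 4 14 10 1 6 2 7 3 13)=[9, 6, 7, 13, 14, 5, 2, 3, 8, 11, 1, 4, 12, 0, 10]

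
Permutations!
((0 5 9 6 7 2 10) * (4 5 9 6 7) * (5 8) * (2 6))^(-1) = ((0 9 7 6 4 8 5 2 10))^(-1) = (0 10 2 5 8 4 6 7 9)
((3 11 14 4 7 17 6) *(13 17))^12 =((3 11 14 4 7 13 17 6))^12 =(3 7)(4 6)(11 13)(14 17)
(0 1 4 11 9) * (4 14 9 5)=[1, 14, 2, 3, 11, 4, 6, 7, 8, 0, 10, 5, 12, 13, 9]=(0 1 14 9)(4 11 5)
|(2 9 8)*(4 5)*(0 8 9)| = |(9)(0 8 2)(4 5)| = 6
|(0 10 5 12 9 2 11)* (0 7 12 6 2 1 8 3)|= |(0 10 5 6 2 11 7 12 9 1 8 3)|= 12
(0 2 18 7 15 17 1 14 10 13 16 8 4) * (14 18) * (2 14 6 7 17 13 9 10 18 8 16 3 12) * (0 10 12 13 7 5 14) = (1 8 4 10 9 12 2 6 5 14 18 17)(3 13)(7 15) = [0, 8, 6, 13, 10, 14, 5, 15, 4, 12, 9, 11, 2, 3, 18, 7, 16, 1, 17]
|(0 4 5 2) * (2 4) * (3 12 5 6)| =10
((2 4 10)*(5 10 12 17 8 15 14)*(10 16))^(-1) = (2 10 16 5 14 15 8 17 12 4)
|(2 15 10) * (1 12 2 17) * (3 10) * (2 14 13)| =|(1 12 14 13 2 15 3 10 17)| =9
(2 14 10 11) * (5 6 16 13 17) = (2 14 10 11)(5 6 16 13 17) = [0, 1, 14, 3, 4, 6, 16, 7, 8, 9, 11, 2, 12, 17, 10, 15, 13, 5]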